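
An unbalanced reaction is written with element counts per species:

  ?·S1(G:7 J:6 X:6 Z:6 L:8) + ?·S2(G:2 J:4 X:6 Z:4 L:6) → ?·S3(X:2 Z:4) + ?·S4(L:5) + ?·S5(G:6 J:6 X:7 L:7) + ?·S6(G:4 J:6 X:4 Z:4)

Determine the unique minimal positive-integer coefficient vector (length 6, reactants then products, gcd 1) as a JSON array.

G: 2·7+3·2 = 20 | 4·0+4·0+2·6+2·4 = 20
J: 2·6+3·4 = 24 | 4·0+4·0+2·6+2·6 = 24
X: 2·6+3·6 = 30 | 4·2+4·0+2·7+2·4 = 30
Z: 2·6+3·4 = 24 | 4·4+4·0+2·0+2·4 = 24
L: 2·8+3·6 = 34 | 4·0+4·5+2·7+2·0 = 34
gcd(2,3,4,4,2,2) = 1

Coefficients: [2, 3, 4, 4, 2, 2]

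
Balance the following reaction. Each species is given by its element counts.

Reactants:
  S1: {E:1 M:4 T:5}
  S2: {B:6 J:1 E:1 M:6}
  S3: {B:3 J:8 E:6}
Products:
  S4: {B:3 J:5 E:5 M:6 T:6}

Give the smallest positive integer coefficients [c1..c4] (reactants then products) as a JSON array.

Coefficients: [6, 1, 3, 5]

B: 6·0+1·6+3·3 = 15 | 5·3 = 15
J: 6·0+1·1+3·8 = 25 | 5·5 = 25
E: 6·1+1·1+3·6 = 25 | 5·5 = 25
M: 6·4+1·6+3·0 = 30 | 5·6 = 30
T: 6·5+1·0+3·0 = 30 | 5·6 = 30
gcd(6,1,3,5) = 1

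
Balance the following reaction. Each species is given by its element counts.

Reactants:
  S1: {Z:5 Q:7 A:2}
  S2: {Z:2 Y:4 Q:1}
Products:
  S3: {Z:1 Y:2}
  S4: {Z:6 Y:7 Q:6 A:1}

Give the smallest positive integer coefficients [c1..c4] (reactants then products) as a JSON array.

Coefficients: [1, 5, 3, 2]

Z: 1·5+5·2 = 15 | 3·1+2·6 = 15
Y: 1·0+5·4 = 20 | 3·2+2·7 = 20
Q: 1·7+5·1 = 12 | 3·0+2·6 = 12
A: 1·2+5·0 = 2 | 3·0+2·1 = 2
gcd(1,5,3,2) = 1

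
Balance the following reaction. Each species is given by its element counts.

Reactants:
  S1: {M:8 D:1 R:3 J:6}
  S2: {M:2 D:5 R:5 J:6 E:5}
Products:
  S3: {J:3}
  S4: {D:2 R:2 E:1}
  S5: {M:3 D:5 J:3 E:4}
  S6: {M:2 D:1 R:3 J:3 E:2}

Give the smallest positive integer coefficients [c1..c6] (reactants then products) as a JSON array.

Coefficients: [1, 5, 4, 5, 2, 6]

M: 1·8+5·2 = 18 | 4·0+5·0+2·3+6·2 = 18
D: 1·1+5·5 = 26 | 4·0+5·2+2·5+6·1 = 26
R: 1·3+5·5 = 28 | 4·0+5·2+2·0+6·3 = 28
J: 1·6+5·6 = 36 | 4·3+5·0+2·3+6·3 = 36
E: 1·0+5·5 = 25 | 4·0+5·1+2·4+6·2 = 25
gcd(1,5,4,5,2,6) = 1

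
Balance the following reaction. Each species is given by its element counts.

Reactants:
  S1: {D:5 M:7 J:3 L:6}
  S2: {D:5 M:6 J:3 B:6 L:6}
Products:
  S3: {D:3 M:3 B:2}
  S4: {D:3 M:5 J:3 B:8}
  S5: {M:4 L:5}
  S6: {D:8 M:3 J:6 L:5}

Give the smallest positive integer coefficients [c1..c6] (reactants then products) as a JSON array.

Coefficients: [3, 2, 2, 1, 4, 2]

D: 3·5+2·5 = 25 | 2·3+1·3+4·0+2·8 = 25
M: 3·7+2·6 = 33 | 2·3+1·5+4·4+2·3 = 33
J: 3·3+2·3 = 15 | 2·0+1·3+4·0+2·6 = 15
B: 3·0+2·6 = 12 | 2·2+1·8+4·0+2·0 = 12
L: 3·6+2·6 = 30 | 2·0+1·0+4·5+2·5 = 30
gcd(3,2,2,1,4,2) = 1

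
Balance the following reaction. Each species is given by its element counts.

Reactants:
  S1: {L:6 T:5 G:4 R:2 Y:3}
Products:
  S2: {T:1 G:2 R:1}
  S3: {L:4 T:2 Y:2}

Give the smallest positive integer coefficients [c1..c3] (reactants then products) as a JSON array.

Coefficients: [2, 4, 3]

L: 2·6 = 12 | 4·0+3·4 = 12
T: 2·5 = 10 | 4·1+3·2 = 10
G: 2·4 = 8 | 4·2+3·0 = 8
R: 2·2 = 4 | 4·1+3·0 = 4
Y: 2·3 = 6 | 4·0+3·2 = 6
gcd(2,4,3) = 1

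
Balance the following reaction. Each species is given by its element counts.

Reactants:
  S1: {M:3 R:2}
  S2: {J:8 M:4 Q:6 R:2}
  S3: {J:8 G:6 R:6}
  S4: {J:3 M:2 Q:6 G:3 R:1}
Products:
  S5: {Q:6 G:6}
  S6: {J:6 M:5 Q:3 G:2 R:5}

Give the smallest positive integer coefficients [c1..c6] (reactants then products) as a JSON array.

Coefficients: [6, 1, 2, 4, 2, 6]

J: 6·0+1·8+2·8+4·3 = 36 | 2·0+6·6 = 36
M: 6·3+1·4+2·0+4·2 = 30 | 2·0+6·5 = 30
Q: 6·0+1·6+2·0+4·6 = 30 | 2·6+6·3 = 30
G: 6·0+1·0+2·6+4·3 = 24 | 2·6+6·2 = 24
R: 6·2+1·2+2·6+4·1 = 30 | 2·0+6·5 = 30
gcd(6,1,2,4,2,6) = 1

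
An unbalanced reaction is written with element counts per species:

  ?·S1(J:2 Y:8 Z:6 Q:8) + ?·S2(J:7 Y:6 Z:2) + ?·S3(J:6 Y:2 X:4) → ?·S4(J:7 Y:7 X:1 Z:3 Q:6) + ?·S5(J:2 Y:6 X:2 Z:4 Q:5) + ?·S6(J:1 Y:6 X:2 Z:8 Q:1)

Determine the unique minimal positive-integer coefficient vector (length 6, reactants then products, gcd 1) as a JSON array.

Coefficients: [5, 1, 3, 4, 3, 1]

J: 5·2+1·7+3·6 = 35 | 4·7+3·2+1·1 = 35
Y: 5·8+1·6+3·2 = 52 | 4·7+3·6+1·6 = 52
X: 5·0+1·0+3·4 = 12 | 4·1+3·2+1·2 = 12
Z: 5·6+1·2+3·0 = 32 | 4·3+3·4+1·8 = 32
Q: 5·8+1·0+3·0 = 40 | 4·6+3·5+1·1 = 40
gcd(5,1,3,4,3,1) = 1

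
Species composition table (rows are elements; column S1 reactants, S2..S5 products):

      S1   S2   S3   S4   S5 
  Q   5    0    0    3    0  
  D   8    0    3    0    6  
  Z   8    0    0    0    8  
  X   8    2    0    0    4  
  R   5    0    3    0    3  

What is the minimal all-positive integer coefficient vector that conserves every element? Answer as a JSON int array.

Coefficients: [3, 6, 2, 5, 3]

Q: 3·5 = 15 | 6·0+2·0+5·3+3·0 = 15
D: 3·8 = 24 | 6·0+2·3+5·0+3·6 = 24
Z: 3·8 = 24 | 6·0+2·0+5·0+3·8 = 24
X: 3·8 = 24 | 6·2+2·0+5·0+3·4 = 24
R: 3·5 = 15 | 6·0+2·3+5·0+3·3 = 15
gcd(3,6,2,5,3) = 1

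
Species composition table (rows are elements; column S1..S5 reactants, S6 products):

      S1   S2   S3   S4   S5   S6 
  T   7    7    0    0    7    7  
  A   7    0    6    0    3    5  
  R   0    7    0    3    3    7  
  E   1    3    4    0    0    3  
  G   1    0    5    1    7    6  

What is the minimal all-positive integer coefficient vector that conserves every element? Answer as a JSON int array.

Coefficients: [1, 2, 2, 5, 2, 5]

T: 1·7+2·7+2·0+5·0+2·7 = 35 | 5·7 = 35
A: 1·7+2·0+2·6+5·0+2·3 = 25 | 5·5 = 25
R: 1·0+2·7+2·0+5·3+2·3 = 35 | 5·7 = 35
E: 1·1+2·3+2·4+5·0+2·0 = 15 | 5·3 = 15
G: 1·1+2·0+2·5+5·1+2·7 = 30 | 5·6 = 30
gcd(1,2,2,5,2,5) = 1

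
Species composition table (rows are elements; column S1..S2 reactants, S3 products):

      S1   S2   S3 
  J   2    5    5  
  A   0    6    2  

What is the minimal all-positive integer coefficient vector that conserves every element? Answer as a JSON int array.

J: 5·2+1·5 = 15 | 3·5 = 15
A: 5·0+1·6 = 6 | 3·2 = 6
gcd(5,1,3) = 1

Coefficients: [5, 1, 3]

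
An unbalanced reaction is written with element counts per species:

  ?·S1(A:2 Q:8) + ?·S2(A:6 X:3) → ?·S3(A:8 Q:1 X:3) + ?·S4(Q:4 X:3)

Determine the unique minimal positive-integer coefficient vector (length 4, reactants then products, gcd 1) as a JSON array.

A: 1·2+5·6 = 32 | 4·8+1·0 = 32
Q: 1·8+5·0 = 8 | 4·1+1·4 = 8
X: 1·0+5·3 = 15 | 4·3+1·3 = 15
gcd(1,5,4,1) = 1

Coefficients: [1, 5, 4, 1]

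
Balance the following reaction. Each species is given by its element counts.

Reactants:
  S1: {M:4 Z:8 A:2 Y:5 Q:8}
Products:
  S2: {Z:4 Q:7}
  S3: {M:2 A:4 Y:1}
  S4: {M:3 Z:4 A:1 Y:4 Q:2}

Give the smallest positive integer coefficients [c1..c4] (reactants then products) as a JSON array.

Coefficients: [5, 4, 1, 6]

M: 5·4 = 20 | 4·0+1·2+6·3 = 20
Z: 5·8 = 40 | 4·4+1·0+6·4 = 40
A: 5·2 = 10 | 4·0+1·4+6·1 = 10
Y: 5·5 = 25 | 4·0+1·1+6·4 = 25
Q: 5·8 = 40 | 4·7+1·0+6·2 = 40
gcd(5,4,1,6) = 1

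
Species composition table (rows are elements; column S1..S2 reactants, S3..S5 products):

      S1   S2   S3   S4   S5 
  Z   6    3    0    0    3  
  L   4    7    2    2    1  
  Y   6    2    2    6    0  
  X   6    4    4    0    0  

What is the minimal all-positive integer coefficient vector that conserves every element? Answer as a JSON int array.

Z: 2·6+1·3 = 15 | 4·0+1·0+5·3 = 15
L: 2·4+1·7 = 15 | 4·2+1·2+5·1 = 15
Y: 2·6+1·2 = 14 | 4·2+1·6+5·0 = 14
X: 2·6+1·4 = 16 | 4·4+1·0+5·0 = 16
gcd(2,1,4,1,5) = 1

Coefficients: [2, 1, 4, 1, 5]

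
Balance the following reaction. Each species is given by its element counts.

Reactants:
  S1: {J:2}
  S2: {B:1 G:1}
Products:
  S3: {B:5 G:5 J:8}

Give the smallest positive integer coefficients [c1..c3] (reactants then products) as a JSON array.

B: 4·0+5·1 = 5 | 1·5 = 5
G: 4·0+5·1 = 5 | 1·5 = 5
J: 4·2+5·0 = 8 | 1·8 = 8
gcd(4,5,1) = 1

Coefficients: [4, 5, 1]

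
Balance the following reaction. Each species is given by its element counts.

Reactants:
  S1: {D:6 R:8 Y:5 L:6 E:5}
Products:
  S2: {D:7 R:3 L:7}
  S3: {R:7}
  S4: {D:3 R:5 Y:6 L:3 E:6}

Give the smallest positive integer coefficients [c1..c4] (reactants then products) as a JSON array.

Coefficients: [6, 3, 2, 5]

D: 6·6 = 36 | 3·7+2·0+5·3 = 36
R: 6·8 = 48 | 3·3+2·7+5·5 = 48
Y: 6·5 = 30 | 3·0+2·0+5·6 = 30
L: 6·6 = 36 | 3·7+2·0+5·3 = 36
E: 6·5 = 30 | 3·0+2·0+5·6 = 30
gcd(6,3,2,5) = 1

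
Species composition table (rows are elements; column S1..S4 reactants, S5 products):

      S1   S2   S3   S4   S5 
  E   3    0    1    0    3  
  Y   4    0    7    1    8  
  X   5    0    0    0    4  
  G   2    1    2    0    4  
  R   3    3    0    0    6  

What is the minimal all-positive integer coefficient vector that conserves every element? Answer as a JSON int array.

E: 4·3+6·0+3·1+3·0 = 15 | 5·3 = 15
Y: 4·4+6·0+3·7+3·1 = 40 | 5·8 = 40
X: 4·5+6·0+3·0+3·0 = 20 | 5·4 = 20
G: 4·2+6·1+3·2+3·0 = 20 | 5·4 = 20
R: 4·3+6·3+3·0+3·0 = 30 | 5·6 = 30
gcd(4,6,3,3,5) = 1

Coefficients: [4, 6, 3, 3, 5]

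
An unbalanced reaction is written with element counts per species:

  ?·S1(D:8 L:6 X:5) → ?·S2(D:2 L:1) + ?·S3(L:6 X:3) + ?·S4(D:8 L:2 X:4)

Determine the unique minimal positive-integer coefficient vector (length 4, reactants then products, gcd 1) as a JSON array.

Coefficients: [5, 4, 3, 4]

D: 5·8 = 40 | 4·2+3·0+4·8 = 40
L: 5·6 = 30 | 4·1+3·6+4·2 = 30
X: 5·5 = 25 | 4·0+3·3+4·4 = 25
gcd(5,4,3,4) = 1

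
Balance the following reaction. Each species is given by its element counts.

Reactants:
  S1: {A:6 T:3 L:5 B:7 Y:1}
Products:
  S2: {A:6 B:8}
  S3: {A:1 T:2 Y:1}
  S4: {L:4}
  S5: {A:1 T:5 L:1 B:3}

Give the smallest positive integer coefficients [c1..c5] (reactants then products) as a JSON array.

Coefficients: [5, 4, 5, 6, 1]

A: 5·6 = 30 | 4·6+5·1+6·0+1·1 = 30
T: 5·3 = 15 | 4·0+5·2+6·0+1·5 = 15
L: 5·5 = 25 | 4·0+5·0+6·4+1·1 = 25
B: 5·7 = 35 | 4·8+5·0+6·0+1·3 = 35
Y: 5·1 = 5 | 4·0+5·1+6·0+1·0 = 5
gcd(5,4,5,6,1) = 1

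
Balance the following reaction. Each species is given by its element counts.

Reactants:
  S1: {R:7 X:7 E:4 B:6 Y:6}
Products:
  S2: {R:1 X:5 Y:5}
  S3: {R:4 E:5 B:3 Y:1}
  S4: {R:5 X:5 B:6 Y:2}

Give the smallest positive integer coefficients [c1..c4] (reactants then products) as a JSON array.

R: 5·7 = 35 | 4·1+4·4+3·5 = 35
X: 5·7 = 35 | 4·5+4·0+3·5 = 35
E: 5·4 = 20 | 4·0+4·5+3·0 = 20
B: 5·6 = 30 | 4·0+4·3+3·6 = 30
Y: 5·6 = 30 | 4·5+4·1+3·2 = 30
gcd(5,4,4,3) = 1

Coefficients: [5, 4, 4, 3]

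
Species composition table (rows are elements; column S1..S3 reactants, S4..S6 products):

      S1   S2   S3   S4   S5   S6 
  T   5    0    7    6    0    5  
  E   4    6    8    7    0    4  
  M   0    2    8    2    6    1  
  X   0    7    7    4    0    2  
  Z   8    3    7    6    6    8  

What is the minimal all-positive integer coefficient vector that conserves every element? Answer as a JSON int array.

Coefficients: [5, 1, 3, 6, 2, 2]

T: 5·5+1·0+3·7 = 46 | 6·6+2·0+2·5 = 46
E: 5·4+1·6+3·8 = 50 | 6·7+2·0+2·4 = 50
M: 5·0+1·2+3·8 = 26 | 6·2+2·6+2·1 = 26
X: 5·0+1·7+3·7 = 28 | 6·4+2·0+2·2 = 28
Z: 5·8+1·3+3·7 = 64 | 6·6+2·6+2·8 = 64
gcd(5,1,3,6,2,2) = 1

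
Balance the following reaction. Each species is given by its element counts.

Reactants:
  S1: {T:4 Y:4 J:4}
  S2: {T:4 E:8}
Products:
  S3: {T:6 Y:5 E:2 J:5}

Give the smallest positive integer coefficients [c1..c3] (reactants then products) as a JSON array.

Coefficients: [5, 1, 4]

T: 5·4+1·4 = 24 | 4·6 = 24
Y: 5·4+1·0 = 20 | 4·5 = 20
E: 5·0+1·8 = 8 | 4·2 = 8
J: 5·4+1·0 = 20 | 4·5 = 20
gcd(5,1,4) = 1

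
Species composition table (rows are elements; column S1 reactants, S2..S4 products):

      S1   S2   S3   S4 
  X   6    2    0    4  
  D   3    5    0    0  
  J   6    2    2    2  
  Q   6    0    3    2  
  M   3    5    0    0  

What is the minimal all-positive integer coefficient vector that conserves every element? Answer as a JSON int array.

Coefficients: [5, 3, 6, 6]

X: 5·6 = 30 | 3·2+6·0+6·4 = 30
D: 5·3 = 15 | 3·5+6·0+6·0 = 15
J: 5·6 = 30 | 3·2+6·2+6·2 = 30
Q: 5·6 = 30 | 3·0+6·3+6·2 = 30
M: 5·3 = 15 | 3·5+6·0+6·0 = 15
gcd(5,3,6,6) = 1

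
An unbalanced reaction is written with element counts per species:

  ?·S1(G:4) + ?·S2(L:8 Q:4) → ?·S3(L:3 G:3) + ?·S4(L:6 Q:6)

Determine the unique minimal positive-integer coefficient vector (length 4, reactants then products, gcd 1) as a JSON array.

L: 3·0+3·8 = 24 | 4·3+2·6 = 24
Q: 3·0+3·4 = 12 | 4·0+2·6 = 12
G: 3·4+3·0 = 12 | 4·3+2·0 = 12
gcd(3,3,4,2) = 1

Coefficients: [3, 3, 4, 2]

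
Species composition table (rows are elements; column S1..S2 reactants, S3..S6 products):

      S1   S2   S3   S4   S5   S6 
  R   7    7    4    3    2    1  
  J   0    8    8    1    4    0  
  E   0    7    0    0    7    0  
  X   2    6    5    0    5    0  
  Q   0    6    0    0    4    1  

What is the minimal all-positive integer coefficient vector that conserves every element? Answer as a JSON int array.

Coefficients: [1, 3, 1, 4, 3, 6]

R: 1·7+3·7 = 28 | 1·4+4·3+3·2+6·1 = 28
J: 1·0+3·8 = 24 | 1·8+4·1+3·4+6·0 = 24
E: 1·0+3·7 = 21 | 1·0+4·0+3·7+6·0 = 21
X: 1·2+3·6 = 20 | 1·5+4·0+3·5+6·0 = 20
Q: 1·0+3·6 = 18 | 1·0+4·0+3·4+6·1 = 18
gcd(1,3,1,4,3,6) = 1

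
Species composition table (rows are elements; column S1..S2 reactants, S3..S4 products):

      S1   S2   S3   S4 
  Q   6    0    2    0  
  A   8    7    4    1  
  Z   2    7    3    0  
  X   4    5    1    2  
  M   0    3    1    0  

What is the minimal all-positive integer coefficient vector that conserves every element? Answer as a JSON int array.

Coefficients: [1, 1, 3, 3]

Q: 1·6+1·0 = 6 | 3·2+3·0 = 6
A: 1·8+1·7 = 15 | 3·4+3·1 = 15
Z: 1·2+1·7 = 9 | 3·3+3·0 = 9
X: 1·4+1·5 = 9 | 3·1+3·2 = 9
M: 1·0+1·3 = 3 | 3·1+3·0 = 3
gcd(1,1,3,3) = 1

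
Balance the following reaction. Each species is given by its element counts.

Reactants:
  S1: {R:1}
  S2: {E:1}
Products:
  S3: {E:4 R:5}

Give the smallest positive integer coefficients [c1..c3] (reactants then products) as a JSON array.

E: 5·0+4·1 = 4 | 1·4 = 4
R: 5·1+4·0 = 5 | 1·5 = 5
gcd(5,4,1) = 1

Coefficients: [5, 4, 1]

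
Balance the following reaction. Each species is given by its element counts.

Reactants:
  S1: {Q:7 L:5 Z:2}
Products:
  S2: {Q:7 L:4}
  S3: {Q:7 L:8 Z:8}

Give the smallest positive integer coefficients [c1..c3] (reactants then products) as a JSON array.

Coefficients: [4, 3, 1]

Q: 4·7 = 28 | 3·7+1·7 = 28
L: 4·5 = 20 | 3·4+1·8 = 20
Z: 4·2 = 8 | 3·0+1·8 = 8
gcd(4,3,1) = 1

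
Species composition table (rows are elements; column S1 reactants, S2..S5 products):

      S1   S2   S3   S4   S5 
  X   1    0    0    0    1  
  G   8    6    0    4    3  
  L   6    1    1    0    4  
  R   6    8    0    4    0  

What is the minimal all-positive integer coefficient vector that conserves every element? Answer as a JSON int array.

X: 2·1 = 2 | 1·0+3·0+1·0+2·1 = 2
G: 2·8 = 16 | 1·6+3·0+1·4+2·3 = 16
L: 2·6 = 12 | 1·1+3·1+1·0+2·4 = 12
R: 2·6 = 12 | 1·8+3·0+1·4+2·0 = 12
gcd(2,1,3,1,2) = 1

Coefficients: [2, 1, 3, 1, 2]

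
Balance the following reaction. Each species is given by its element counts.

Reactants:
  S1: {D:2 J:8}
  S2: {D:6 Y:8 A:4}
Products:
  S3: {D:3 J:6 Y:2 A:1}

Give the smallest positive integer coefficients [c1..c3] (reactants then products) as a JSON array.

Coefficients: [3, 1, 4]

D: 3·2+1·6 = 12 | 4·3 = 12
J: 3·8+1·0 = 24 | 4·6 = 24
Y: 3·0+1·8 = 8 | 4·2 = 8
A: 3·0+1·4 = 4 | 4·1 = 4
gcd(3,1,4) = 1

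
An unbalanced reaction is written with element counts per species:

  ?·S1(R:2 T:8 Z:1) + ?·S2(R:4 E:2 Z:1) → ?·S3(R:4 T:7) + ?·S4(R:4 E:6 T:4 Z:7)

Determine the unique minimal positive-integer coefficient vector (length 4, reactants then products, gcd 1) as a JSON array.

R: 4·2+3·4 = 20 | 4·4+1·4 = 20
E: 4·0+3·2 = 6 | 4·0+1·6 = 6
T: 4·8+3·0 = 32 | 4·7+1·4 = 32
Z: 4·1+3·1 = 7 | 4·0+1·7 = 7
gcd(4,3,4,1) = 1

Coefficients: [4, 3, 4, 1]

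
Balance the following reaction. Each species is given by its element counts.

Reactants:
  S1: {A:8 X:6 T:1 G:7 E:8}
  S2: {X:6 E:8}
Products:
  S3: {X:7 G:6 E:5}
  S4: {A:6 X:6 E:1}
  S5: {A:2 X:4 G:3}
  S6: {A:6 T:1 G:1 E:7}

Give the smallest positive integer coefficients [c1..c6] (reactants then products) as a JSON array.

A: 5·8+2·0 = 40 | 4·0+1·6+2·2+5·6 = 40
X: 5·6+2·6 = 42 | 4·7+1·6+2·4+5·0 = 42
T: 5·1+2·0 = 5 | 4·0+1·0+2·0+5·1 = 5
G: 5·7+2·0 = 35 | 4·6+1·0+2·3+5·1 = 35
E: 5·8+2·8 = 56 | 4·5+1·1+2·0+5·7 = 56
gcd(5,2,4,1,2,5) = 1

Coefficients: [5, 2, 4, 1, 2, 5]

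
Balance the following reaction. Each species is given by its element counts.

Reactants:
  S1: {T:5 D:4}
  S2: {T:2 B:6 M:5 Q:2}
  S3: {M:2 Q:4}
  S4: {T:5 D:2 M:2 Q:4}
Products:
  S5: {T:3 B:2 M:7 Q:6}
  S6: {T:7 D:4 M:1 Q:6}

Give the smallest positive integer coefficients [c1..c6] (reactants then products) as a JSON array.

T: 1·5+1·2+4·0+6·5 = 37 | 3·3+4·7 = 37
D: 1·4+1·0+4·0+6·2 = 16 | 3·0+4·4 = 16
B: 1·0+1·6+4·0+6·0 = 6 | 3·2+4·0 = 6
M: 1·0+1·5+4·2+6·2 = 25 | 3·7+4·1 = 25
Q: 1·0+1·2+4·4+6·4 = 42 | 3·6+4·6 = 42
gcd(1,1,4,6,3,4) = 1

Coefficients: [1, 1, 4, 6, 3, 4]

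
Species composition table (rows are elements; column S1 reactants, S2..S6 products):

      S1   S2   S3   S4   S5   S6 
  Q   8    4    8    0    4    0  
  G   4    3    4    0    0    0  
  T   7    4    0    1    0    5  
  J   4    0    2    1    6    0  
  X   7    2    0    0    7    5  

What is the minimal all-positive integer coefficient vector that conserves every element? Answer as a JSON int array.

Q: 6·8 = 48 | 4·4+3·8+6·0+2·4+4·0 = 48
G: 6·4 = 24 | 4·3+3·4+6·0+2·0+4·0 = 24
T: 6·7 = 42 | 4·4+3·0+6·1+2·0+4·5 = 42
J: 6·4 = 24 | 4·0+3·2+6·1+2·6+4·0 = 24
X: 6·7 = 42 | 4·2+3·0+6·0+2·7+4·5 = 42
gcd(6,4,3,6,2,4) = 1

Coefficients: [6, 4, 3, 6, 2, 4]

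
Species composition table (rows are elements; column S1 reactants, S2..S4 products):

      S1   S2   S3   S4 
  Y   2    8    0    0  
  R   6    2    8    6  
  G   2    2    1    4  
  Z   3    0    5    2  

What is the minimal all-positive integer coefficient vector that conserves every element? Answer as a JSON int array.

Coefficients: [4, 1, 2, 1]

Y: 4·2 = 8 | 1·8+2·0+1·0 = 8
R: 4·6 = 24 | 1·2+2·8+1·6 = 24
G: 4·2 = 8 | 1·2+2·1+1·4 = 8
Z: 4·3 = 12 | 1·0+2·5+1·2 = 12
gcd(4,1,2,1) = 1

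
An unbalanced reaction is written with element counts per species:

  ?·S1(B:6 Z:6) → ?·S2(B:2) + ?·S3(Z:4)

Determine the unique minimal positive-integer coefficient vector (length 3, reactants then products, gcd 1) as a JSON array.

Coefficients: [2, 6, 3]

B: 2·6 = 12 | 6·2+3·0 = 12
Z: 2·6 = 12 | 6·0+3·4 = 12
gcd(2,6,3) = 1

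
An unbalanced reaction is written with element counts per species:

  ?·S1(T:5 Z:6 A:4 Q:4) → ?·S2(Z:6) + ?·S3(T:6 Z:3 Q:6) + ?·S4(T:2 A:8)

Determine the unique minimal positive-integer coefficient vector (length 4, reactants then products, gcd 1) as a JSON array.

Coefficients: [6, 4, 4, 3]

T: 6·5 = 30 | 4·0+4·6+3·2 = 30
Z: 6·6 = 36 | 4·6+4·3+3·0 = 36
A: 6·4 = 24 | 4·0+4·0+3·8 = 24
Q: 6·4 = 24 | 4·0+4·6+3·0 = 24
gcd(6,4,4,3) = 1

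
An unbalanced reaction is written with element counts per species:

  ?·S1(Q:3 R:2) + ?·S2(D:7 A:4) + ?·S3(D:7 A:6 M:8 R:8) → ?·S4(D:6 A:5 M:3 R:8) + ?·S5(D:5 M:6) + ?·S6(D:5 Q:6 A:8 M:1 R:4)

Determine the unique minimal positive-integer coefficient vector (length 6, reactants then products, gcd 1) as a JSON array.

D: 4·0+3·7+4·7 = 49 | 4·6+3·5+2·5 = 49
Q: 4·3+3·0+4·0 = 12 | 4·0+3·0+2·6 = 12
A: 4·0+3·4+4·6 = 36 | 4·5+3·0+2·8 = 36
M: 4·0+3·0+4·8 = 32 | 4·3+3·6+2·1 = 32
R: 4·2+3·0+4·8 = 40 | 4·8+3·0+2·4 = 40
gcd(4,3,4,4,3,2) = 1

Coefficients: [4, 3, 4, 4, 3, 2]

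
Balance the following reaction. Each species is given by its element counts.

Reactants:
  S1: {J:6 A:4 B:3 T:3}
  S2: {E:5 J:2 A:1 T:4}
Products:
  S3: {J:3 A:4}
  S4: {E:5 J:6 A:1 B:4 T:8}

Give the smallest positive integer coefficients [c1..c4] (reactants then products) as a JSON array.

Coefficients: [4, 3, 4, 3]

E: 4·0+3·5 = 15 | 4·0+3·5 = 15
J: 4·6+3·2 = 30 | 4·3+3·6 = 30
A: 4·4+3·1 = 19 | 4·4+3·1 = 19
B: 4·3+3·0 = 12 | 4·0+3·4 = 12
T: 4·3+3·4 = 24 | 4·0+3·8 = 24
gcd(4,3,4,3) = 1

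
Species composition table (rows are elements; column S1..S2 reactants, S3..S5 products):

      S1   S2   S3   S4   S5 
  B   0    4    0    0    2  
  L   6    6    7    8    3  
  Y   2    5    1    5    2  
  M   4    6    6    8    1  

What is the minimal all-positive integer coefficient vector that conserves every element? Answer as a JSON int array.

B: 5·0+2·4 = 8 | 2·0+2·0+4·2 = 8
L: 5·6+2·6 = 42 | 2·7+2·8+4·3 = 42
Y: 5·2+2·5 = 20 | 2·1+2·5+4·2 = 20
M: 5·4+2·6 = 32 | 2·6+2·8+4·1 = 32
gcd(5,2,2,2,4) = 1

Coefficients: [5, 2, 2, 2, 4]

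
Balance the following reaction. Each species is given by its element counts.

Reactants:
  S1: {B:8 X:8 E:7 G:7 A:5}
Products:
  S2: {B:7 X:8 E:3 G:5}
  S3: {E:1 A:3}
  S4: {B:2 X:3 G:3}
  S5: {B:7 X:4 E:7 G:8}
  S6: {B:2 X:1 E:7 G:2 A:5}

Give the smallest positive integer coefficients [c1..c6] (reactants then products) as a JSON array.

Coefficients: [4, 3, 5, 1, 1, 1]

B: 4·8 = 32 | 3·7+5·0+1·2+1·7+1·2 = 32
X: 4·8 = 32 | 3·8+5·0+1·3+1·4+1·1 = 32
E: 4·7 = 28 | 3·3+5·1+1·0+1·7+1·7 = 28
G: 4·7 = 28 | 3·5+5·0+1·3+1·8+1·2 = 28
A: 4·5 = 20 | 3·0+5·3+1·0+1·0+1·5 = 20
gcd(4,3,5,1,1,1) = 1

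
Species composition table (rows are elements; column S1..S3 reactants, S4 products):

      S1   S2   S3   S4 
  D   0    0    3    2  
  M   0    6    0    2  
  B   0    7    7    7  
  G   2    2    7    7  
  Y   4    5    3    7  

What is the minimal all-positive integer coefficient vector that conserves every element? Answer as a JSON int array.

D: 5·0+2·0+4·3 = 12 | 6·2 = 12
M: 5·0+2·6+4·0 = 12 | 6·2 = 12
B: 5·0+2·7+4·7 = 42 | 6·7 = 42
G: 5·2+2·2+4·7 = 42 | 6·7 = 42
Y: 5·4+2·5+4·3 = 42 | 6·7 = 42
gcd(5,2,4,6) = 1

Coefficients: [5, 2, 4, 6]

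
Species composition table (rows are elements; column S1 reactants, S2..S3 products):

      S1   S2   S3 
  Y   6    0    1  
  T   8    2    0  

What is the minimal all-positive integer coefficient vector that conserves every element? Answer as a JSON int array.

Coefficients: [1, 4, 6]

Y: 1·6 = 6 | 4·0+6·1 = 6
T: 1·8 = 8 | 4·2+6·0 = 8
gcd(1,4,6) = 1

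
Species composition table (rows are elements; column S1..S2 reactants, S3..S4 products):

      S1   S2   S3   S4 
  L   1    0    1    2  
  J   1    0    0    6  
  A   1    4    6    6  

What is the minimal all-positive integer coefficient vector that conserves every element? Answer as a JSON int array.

Coefficients: [6, 6, 4, 1]

L: 6·1+6·0 = 6 | 4·1+1·2 = 6
J: 6·1+6·0 = 6 | 4·0+1·6 = 6
A: 6·1+6·4 = 30 | 4·6+1·6 = 30
gcd(6,6,4,1) = 1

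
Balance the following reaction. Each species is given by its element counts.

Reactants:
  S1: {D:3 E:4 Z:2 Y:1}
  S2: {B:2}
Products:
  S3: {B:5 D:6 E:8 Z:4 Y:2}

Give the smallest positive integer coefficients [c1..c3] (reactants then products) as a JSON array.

B: 4·0+5·2 = 10 | 2·5 = 10
D: 4·3+5·0 = 12 | 2·6 = 12
E: 4·4+5·0 = 16 | 2·8 = 16
Z: 4·2+5·0 = 8 | 2·4 = 8
Y: 4·1+5·0 = 4 | 2·2 = 4
gcd(4,5,2) = 1

Coefficients: [4, 5, 2]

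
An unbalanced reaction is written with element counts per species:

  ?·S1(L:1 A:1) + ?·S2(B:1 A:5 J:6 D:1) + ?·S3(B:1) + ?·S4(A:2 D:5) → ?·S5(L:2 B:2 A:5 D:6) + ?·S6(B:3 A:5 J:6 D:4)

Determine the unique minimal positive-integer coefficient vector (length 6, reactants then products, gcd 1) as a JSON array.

Coefficients: [4, 1, 6, 3, 2, 1]

L: 4·1+1·0+6·0+3·0 = 4 | 2·2+1·0 = 4
B: 4·0+1·1+6·1+3·0 = 7 | 2·2+1·3 = 7
A: 4·1+1·5+6·0+3·2 = 15 | 2·5+1·5 = 15
J: 4·0+1·6+6·0+3·0 = 6 | 2·0+1·6 = 6
D: 4·0+1·1+6·0+3·5 = 16 | 2·6+1·4 = 16
gcd(4,1,6,3,2,1) = 1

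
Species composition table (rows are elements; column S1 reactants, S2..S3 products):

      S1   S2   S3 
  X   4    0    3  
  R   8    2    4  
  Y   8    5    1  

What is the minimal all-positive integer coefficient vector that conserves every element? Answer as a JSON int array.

Coefficients: [3, 4, 4]

X: 3·4 = 12 | 4·0+4·3 = 12
R: 3·8 = 24 | 4·2+4·4 = 24
Y: 3·8 = 24 | 4·5+4·1 = 24
gcd(3,4,4) = 1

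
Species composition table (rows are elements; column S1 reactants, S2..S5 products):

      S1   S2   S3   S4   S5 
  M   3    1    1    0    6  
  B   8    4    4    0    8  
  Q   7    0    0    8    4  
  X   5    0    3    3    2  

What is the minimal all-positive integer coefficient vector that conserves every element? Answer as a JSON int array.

M: 4·3 = 12 | 3·1+3·1+3·0+1·6 = 12
B: 4·8 = 32 | 3·4+3·4+3·0+1·8 = 32
Q: 4·7 = 28 | 3·0+3·0+3·8+1·4 = 28
X: 4·5 = 20 | 3·0+3·3+3·3+1·2 = 20
gcd(4,3,3,3,1) = 1

Coefficients: [4, 3, 3, 3, 1]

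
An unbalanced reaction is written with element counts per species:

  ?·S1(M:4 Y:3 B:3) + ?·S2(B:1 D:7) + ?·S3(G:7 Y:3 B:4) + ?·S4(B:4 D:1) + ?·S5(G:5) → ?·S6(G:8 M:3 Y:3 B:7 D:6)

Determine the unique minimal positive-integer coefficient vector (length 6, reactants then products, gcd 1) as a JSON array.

Coefficients: [3, 3, 1, 3, 5, 4]

G: 3·0+3·0+1·7+3·0+5·5 = 32 | 4·8 = 32
M: 3·4+3·0+1·0+3·0+5·0 = 12 | 4·3 = 12
Y: 3·3+3·0+1·3+3·0+5·0 = 12 | 4·3 = 12
B: 3·3+3·1+1·4+3·4+5·0 = 28 | 4·7 = 28
D: 3·0+3·7+1·0+3·1+5·0 = 24 | 4·6 = 24
gcd(3,3,1,3,5,4) = 1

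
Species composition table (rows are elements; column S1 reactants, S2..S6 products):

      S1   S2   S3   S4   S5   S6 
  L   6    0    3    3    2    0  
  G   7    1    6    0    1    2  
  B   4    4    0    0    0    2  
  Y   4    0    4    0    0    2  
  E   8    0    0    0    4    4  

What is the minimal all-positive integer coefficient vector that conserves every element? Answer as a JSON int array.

Coefficients: [5, 3, 3, 3, 6, 4]

L: 5·6 = 30 | 3·0+3·3+3·3+6·2+4·0 = 30
G: 5·7 = 35 | 3·1+3·6+3·0+6·1+4·2 = 35
B: 5·4 = 20 | 3·4+3·0+3·0+6·0+4·2 = 20
Y: 5·4 = 20 | 3·0+3·4+3·0+6·0+4·2 = 20
E: 5·8 = 40 | 3·0+3·0+3·0+6·4+4·4 = 40
gcd(5,3,3,3,6,4) = 1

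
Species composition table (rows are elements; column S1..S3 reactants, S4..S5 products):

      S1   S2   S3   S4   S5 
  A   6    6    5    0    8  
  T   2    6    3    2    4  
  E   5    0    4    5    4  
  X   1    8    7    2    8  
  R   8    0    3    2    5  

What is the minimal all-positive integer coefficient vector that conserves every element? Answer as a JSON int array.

A: 2·6+1·6+6·5 = 48 | 2·0+6·8 = 48
T: 2·2+1·6+6·3 = 28 | 2·2+6·4 = 28
E: 2·5+1·0+6·4 = 34 | 2·5+6·4 = 34
X: 2·1+1·8+6·7 = 52 | 2·2+6·8 = 52
R: 2·8+1·0+6·3 = 34 | 2·2+6·5 = 34
gcd(2,1,6,2,6) = 1

Coefficients: [2, 1, 6, 2, 6]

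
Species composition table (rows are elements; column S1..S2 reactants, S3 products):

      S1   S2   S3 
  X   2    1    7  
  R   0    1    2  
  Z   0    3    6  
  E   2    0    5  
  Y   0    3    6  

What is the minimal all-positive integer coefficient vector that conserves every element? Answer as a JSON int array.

Coefficients: [5, 4, 2]

X: 5·2+4·1 = 14 | 2·7 = 14
R: 5·0+4·1 = 4 | 2·2 = 4
Z: 5·0+4·3 = 12 | 2·6 = 12
E: 5·2+4·0 = 10 | 2·5 = 10
Y: 5·0+4·3 = 12 | 2·6 = 12
gcd(5,4,2) = 1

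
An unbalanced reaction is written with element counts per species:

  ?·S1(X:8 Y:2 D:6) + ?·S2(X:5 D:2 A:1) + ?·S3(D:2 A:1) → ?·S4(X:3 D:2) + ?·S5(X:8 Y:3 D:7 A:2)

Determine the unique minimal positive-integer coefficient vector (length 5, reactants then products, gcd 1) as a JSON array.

Coefficients: [3, 2, 2, 6, 2]

X: 3·8+2·5+2·0 = 34 | 6·3+2·8 = 34
Y: 3·2+2·0+2·0 = 6 | 6·0+2·3 = 6
D: 3·6+2·2+2·2 = 26 | 6·2+2·7 = 26
A: 3·0+2·1+2·1 = 4 | 6·0+2·2 = 4
gcd(3,2,2,6,2) = 1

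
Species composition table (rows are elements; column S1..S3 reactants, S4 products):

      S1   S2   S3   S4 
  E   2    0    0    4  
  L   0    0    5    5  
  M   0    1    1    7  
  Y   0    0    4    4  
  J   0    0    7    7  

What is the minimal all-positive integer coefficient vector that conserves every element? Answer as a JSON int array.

Coefficients: [2, 6, 1, 1]

E: 2·2+6·0+1·0 = 4 | 1·4 = 4
L: 2·0+6·0+1·5 = 5 | 1·5 = 5
M: 2·0+6·1+1·1 = 7 | 1·7 = 7
Y: 2·0+6·0+1·4 = 4 | 1·4 = 4
J: 2·0+6·0+1·7 = 7 | 1·7 = 7
gcd(2,6,1,1) = 1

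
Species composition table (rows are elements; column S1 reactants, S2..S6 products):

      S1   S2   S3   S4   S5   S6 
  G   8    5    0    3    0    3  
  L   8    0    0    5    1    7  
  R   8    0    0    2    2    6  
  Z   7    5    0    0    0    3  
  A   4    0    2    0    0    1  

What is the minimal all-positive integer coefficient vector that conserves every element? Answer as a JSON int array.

Coefficients: [3, 3, 5, 1, 5, 2]

G: 3·8 = 24 | 3·5+5·0+1·3+5·0+2·3 = 24
L: 3·8 = 24 | 3·0+5·0+1·5+5·1+2·7 = 24
R: 3·8 = 24 | 3·0+5·0+1·2+5·2+2·6 = 24
Z: 3·7 = 21 | 3·5+5·0+1·0+5·0+2·3 = 21
A: 3·4 = 12 | 3·0+5·2+1·0+5·0+2·1 = 12
gcd(3,3,5,1,5,2) = 1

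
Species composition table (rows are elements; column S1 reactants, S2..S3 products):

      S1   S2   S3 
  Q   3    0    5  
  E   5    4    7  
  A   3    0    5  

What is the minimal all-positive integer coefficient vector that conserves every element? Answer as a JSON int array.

Coefficients: [5, 1, 3]

Q: 5·3 = 15 | 1·0+3·5 = 15
E: 5·5 = 25 | 1·4+3·7 = 25
A: 5·3 = 15 | 1·0+3·5 = 15
gcd(5,1,3) = 1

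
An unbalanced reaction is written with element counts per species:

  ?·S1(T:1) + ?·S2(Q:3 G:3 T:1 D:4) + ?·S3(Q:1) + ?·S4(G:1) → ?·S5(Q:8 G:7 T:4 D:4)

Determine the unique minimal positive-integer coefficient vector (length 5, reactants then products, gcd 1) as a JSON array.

Coefficients: [3, 1, 5, 4, 1]

Q: 3·0+1·3+5·1+4·0 = 8 | 1·8 = 8
G: 3·0+1·3+5·0+4·1 = 7 | 1·7 = 7
T: 3·1+1·1+5·0+4·0 = 4 | 1·4 = 4
D: 3·0+1·4+5·0+4·0 = 4 | 1·4 = 4
gcd(3,1,5,4,1) = 1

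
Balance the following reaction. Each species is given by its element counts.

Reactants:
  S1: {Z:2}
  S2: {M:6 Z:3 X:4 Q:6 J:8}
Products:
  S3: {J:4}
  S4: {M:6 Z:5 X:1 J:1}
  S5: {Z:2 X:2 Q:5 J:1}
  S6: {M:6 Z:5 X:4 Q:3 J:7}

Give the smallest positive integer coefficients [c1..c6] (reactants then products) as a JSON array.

Coefficients: [6, 3, 3, 2, 3, 1]

M: 6·0+3·6 = 18 | 3·0+2·6+3·0+1·6 = 18
Z: 6·2+3·3 = 21 | 3·0+2·5+3·2+1·5 = 21
X: 6·0+3·4 = 12 | 3·0+2·1+3·2+1·4 = 12
Q: 6·0+3·6 = 18 | 3·0+2·0+3·5+1·3 = 18
J: 6·0+3·8 = 24 | 3·4+2·1+3·1+1·7 = 24
gcd(6,3,3,2,3,1) = 1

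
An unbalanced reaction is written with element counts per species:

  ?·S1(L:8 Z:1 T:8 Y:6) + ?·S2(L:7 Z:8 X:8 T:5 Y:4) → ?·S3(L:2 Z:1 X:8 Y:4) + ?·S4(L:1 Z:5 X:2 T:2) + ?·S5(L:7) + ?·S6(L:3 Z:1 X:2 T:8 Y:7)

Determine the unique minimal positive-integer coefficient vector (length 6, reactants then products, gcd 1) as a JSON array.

L: 5·8+4·7 = 68 | 1·2+6·1+6·7+6·3 = 68
Z: 5·1+4·8 = 37 | 1·1+6·5+6·0+6·1 = 37
X: 5·0+4·8 = 32 | 1·8+6·2+6·0+6·2 = 32
T: 5·8+4·5 = 60 | 1·0+6·2+6·0+6·8 = 60
Y: 5·6+4·4 = 46 | 1·4+6·0+6·0+6·7 = 46
gcd(5,4,1,6,6,6) = 1

Coefficients: [5, 4, 1, 6, 6, 6]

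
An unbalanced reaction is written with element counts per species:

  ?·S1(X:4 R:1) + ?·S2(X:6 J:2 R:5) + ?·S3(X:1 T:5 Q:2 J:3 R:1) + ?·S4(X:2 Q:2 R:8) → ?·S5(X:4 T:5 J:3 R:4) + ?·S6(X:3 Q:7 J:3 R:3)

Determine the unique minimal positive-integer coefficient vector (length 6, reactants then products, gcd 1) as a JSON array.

X: 1·4+3·6+6·1+1·2 = 30 | 6·4+2·3 = 30
T: 1·0+3·0+6·5+1·0 = 30 | 6·5+2·0 = 30
Q: 1·0+3·0+6·2+1·2 = 14 | 6·0+2·7 = 14
J: 1·0+3·2+6·3+1·0 = 24 | 6·3+2·3 = 24
R: 1·1+3·5+6·1+1·8 = 30 | 6·4+2·3 = 30
gcd(1,3,6,1,6,2) = 1

Coefficients: [1, 3, 6, 1, 6, 2]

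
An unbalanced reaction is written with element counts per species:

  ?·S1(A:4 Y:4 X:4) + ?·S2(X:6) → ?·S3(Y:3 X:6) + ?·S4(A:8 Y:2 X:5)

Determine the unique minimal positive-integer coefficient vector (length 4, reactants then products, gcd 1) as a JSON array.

Coefficients: [4, 3, 4, 2]

A: 4·4+3·0 = 16 | 4·0+2·8 = 16
Y: 4·4+3·0 = 16 | 4·3+2·2 = 16
X: 4·4+3·6 = 34 | 4·6+2·5 = 34
gcd(4,3,4,2) = 1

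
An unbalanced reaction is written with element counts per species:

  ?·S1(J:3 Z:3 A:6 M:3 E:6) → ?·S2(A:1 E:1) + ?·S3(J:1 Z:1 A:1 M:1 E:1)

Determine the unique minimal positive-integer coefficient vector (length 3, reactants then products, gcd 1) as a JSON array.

J: 1·3 = 3 | 3·0+3·1 = 3
Z: 1·3 = 3 | 3·0+3·1 = 3
A: 1·6 = 6 | 3·1+3·1 = 6
M: 1·3 = 3 | 3·0+3·1 = 3
E: 1·6 = 6 | 3·1+3·1 = 6
gcd(1,3,3) = 1

Coefficients: [1, 3, 3]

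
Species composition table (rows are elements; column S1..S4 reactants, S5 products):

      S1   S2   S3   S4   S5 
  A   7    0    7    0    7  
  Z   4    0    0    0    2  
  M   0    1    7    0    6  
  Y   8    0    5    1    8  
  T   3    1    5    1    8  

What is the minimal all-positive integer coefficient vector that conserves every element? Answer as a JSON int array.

A: 1·7+5·0+1·7+3·0 = 14 | 2·7 = 14
Z: 1·4+5·0+1·0+3·0 = 4 | 2·2 = 4
M: 1·0+5·1+1·7+3·0 = 12 | 2·6 = 12
Y: 1·8+5·0+1·5+3·1 = 16 | 2·8 = 16
T: 1·3+5·1+1·5+3·1 = 16 | 2·8 = 16
gcd(1,5,1,3,2) = 1

Coefficients: [1, 5, 1, 3, 2]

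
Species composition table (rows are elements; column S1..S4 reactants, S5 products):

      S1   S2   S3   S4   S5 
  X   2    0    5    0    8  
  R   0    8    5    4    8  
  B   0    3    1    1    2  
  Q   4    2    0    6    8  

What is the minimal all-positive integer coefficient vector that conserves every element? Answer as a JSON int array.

Coefficients: [6, 1, 4, 1, 4]

X: 6·2+1·0+4·5+1·0 = 32 | 4·8 = 32
R: 6·0+1·8+4·5+1·4 = 32 | 4·8 = 32
B: 6·0+1·3+4·1+1·1 = 8 | 4·2 = 8
Q: 6·4+1·2+4·0+1·6 = 32 | 4·8 = 32
gcd(6,1,4,1,4) = 1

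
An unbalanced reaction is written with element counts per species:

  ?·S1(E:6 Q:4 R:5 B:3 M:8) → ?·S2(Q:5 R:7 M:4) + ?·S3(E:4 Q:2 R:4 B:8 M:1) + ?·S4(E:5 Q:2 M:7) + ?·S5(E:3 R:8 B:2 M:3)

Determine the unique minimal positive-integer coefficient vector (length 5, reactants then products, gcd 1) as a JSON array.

E: 6·6 = 36 | 2·0+2·4+5·5+1·3 = 36
Q: 6·4 = 24 | 2·5+2·2+5·2+1·0 = 24
R: 6·5 = 30 | 2·7+2·4+5·0+1·8 = 30
B: 6·3 = 18 | 2·0+2·8+5·0+1·2 = 18
M: 6·8 = 48 | 2·4+2·1+5·7+1·3 = 48
gcd(6,2,2,5,1) = 1

Coefficients: [6, 2, 2, 5, 1]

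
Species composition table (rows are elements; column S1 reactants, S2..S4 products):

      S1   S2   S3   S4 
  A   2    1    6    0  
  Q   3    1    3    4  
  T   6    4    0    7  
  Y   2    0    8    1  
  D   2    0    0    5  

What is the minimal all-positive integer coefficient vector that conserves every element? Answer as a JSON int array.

A: 5·2 = 10 | 4·1+1·6+2·0 = 10
Q: 5·3 = 15 | 4·1+1·3+2·4 = 15
T: 5·6 = 30 | 4·4+1·0+2·7 = 30
Y: 5·2 = 10 | 4·0+1·8+2·1 = 10
D: 5·2 = 10 | 4·0+1·0+2·5 = 10
gcd(5,4,1,2) = 1

Coefficients: [5, 4, 1, 2]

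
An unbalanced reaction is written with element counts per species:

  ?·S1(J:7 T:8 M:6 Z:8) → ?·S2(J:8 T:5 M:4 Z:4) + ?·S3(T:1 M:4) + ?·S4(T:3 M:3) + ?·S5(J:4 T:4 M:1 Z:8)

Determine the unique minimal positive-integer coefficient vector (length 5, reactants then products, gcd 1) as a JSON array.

Coefficients: [4, 2, 1, 3, 3]

J: 4·7 = 28 | 2·8+1·0+3·0+3·4 = 28
T: 4·8 = 32 | 2·5+1·1+3·3+3·4 = 32
M: 4·6 = 24 | 2·4+1·4+3·3+3·1 = 24
Z: 4·8 = 32 | 2·4+1·0+3·0+3·8 = 32
gcd(4,2,1,3,3) = 1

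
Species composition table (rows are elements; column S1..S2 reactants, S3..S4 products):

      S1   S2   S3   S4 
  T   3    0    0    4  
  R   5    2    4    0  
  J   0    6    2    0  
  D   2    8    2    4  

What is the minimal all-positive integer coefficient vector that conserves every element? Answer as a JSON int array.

Coefficients: [4, 2, 6, 3]

T: 4·3+2·0 = 12 | 6·0+3·4 = 12
R: 4·5+2·2 = 24 | 6·4+3·0 = 24
J: 4·0+2·6 = 12 | 6·2+3·0 = 12
D: 4·2+2·8 = 24 | 6·2+3·4 = 24
gcd(4,2,6,3) = 1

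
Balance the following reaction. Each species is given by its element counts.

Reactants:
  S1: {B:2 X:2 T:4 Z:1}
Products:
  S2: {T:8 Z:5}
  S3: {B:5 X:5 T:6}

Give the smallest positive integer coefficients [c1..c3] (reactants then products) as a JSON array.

Coefficients: [5, 1, 2]

B: 5·2 = 10 | 1·0+2·5 = 10
X: 5·2 = 10 | 1·0+2·5 = 10
T: 5·4 = 20 | 1·8+2·6 = 20
Z: 5·1 = 5 | 1·5+2·0 = 5
gcd(5,1,2) = 1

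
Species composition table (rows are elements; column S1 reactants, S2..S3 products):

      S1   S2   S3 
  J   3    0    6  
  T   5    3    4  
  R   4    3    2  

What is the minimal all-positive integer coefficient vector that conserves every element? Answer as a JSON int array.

Coefficients: [2, 2, 1]

J: 2·3 = 6 | 2·0+1·6 = 6
T: 2·5 = 10 | 2·3+1·4 = 10
R: 2·4 = 8 | 2·3+1·2 = 8
gcd(2,2,1) = 1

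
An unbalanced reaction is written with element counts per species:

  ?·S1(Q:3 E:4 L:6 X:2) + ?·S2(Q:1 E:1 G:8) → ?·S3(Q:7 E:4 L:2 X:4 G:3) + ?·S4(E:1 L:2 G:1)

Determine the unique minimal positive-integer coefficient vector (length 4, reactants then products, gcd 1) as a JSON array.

Coefficients: [2, 1, 1, 5]

Q: 2·3+1·1 = 7 | 1·7+5·0 = 7
E: 2·4+1·1 = 9 | 1·4+5·1 = 9
L: 2·6+1·0 = 12 | 1·2+5·2 = 12
X: 2·2+1·0 = 4 | 1·4+5·0 = 4
G: 2·0+1·8 = 8 | 1·3+5·1 = 8
gcd(2,1,1,5) = 1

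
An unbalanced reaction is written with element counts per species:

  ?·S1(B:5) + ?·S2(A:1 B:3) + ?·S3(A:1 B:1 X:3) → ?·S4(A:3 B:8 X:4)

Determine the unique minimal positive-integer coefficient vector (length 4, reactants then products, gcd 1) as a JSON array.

A: 1·0+5·1+4·1 = 9 | 3·3 = 9
B: 1·5+5·3+4·1 = 24 | 3·8 = 24
X: 1·0+5·0+4·3 = 12 | 3·4 = 12
gcd(1,5,4,3) = 1

Coefficients: [1, 5, 4, 3]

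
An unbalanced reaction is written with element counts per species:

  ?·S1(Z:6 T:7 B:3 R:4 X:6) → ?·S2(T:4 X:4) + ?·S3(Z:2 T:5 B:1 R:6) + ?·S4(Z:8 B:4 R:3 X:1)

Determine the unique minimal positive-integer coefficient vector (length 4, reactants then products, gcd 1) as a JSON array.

Z: 3·6 = 18 | 4·0+1·2+2·8 = 18
T: 3·7 = 21 | 4·4+1·5+2·0 = 21
B: 3·3 = 9 | 4·0+1·1+2·4 = 9
R: 3·4 = 12 | 4·0+1·6+2·3 = 12
X: 3·6 = 18 | 4·4+1·0+2·1 = 18
gcd(3,4,1,2) = 1

Coefficients: [3, 4, 1, 2]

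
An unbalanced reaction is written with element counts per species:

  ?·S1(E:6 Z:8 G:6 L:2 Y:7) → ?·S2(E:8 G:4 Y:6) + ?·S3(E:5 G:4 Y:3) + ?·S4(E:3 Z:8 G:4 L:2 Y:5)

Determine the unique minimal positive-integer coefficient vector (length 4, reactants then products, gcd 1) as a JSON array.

Coefficients: [6, 1, 2, 6]

E: 6·6 = 36 | 1·8+2·5+6·3 = 36
Z: 6·8 = 48 | 1·0+2·0+6·8 = 48
G: 6·6 = 36 | 1·4+2·4+6·4 = 36
L: 6·2 = 12 | 1·0+2·0+6·2 = 12
Y: 6·7 = 42 | 1·6+2·3+6·5 = 42
gcd(6,1,2,6) = 1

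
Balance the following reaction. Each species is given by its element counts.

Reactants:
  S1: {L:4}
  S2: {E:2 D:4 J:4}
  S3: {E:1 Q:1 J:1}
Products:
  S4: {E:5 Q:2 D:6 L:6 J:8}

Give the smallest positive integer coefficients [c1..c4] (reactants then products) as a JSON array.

Coefficients: [3, 3, 4, 2]

E: 3·0+3·2+4·1 = 10 | 2·5 = 10
Q: 3·0+3·0+4·1 = 4 | 2·2 = 4
D: 3·0+3·4+4·0 = 12 | 2·6 = 12
L: 3·4+3·0+4·0 = 12 | 2·6 = 12
J: 3·0+3·4+4·1 = 16 | 2·8 = 16
gcd(3,3,4,2) = 1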